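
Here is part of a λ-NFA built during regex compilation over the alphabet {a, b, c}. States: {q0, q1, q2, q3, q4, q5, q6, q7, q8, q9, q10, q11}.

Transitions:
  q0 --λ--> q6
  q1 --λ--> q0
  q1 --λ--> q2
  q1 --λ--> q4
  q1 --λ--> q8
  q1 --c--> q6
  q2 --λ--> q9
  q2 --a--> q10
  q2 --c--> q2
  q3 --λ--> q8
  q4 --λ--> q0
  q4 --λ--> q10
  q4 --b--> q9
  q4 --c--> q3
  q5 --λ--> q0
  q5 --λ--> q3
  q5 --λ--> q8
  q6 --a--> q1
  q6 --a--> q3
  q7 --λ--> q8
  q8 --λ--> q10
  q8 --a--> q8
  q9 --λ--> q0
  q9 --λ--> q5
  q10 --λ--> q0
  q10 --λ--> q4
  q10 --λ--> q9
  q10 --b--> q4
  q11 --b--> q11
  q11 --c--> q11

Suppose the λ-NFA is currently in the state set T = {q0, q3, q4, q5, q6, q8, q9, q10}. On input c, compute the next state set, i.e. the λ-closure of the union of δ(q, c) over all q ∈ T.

q4 on c → {q3}.
No c-transition from q0, q3, q5, q6, q8, q9, q10.
Union after reading c: {q3}.
Now take the λ-closure:
From q3 via λ: add q8.
From q8 via λ: add q10.
From q10 via λ: add q0, q4, q9.
From q0 via λ: add q6.
From q9 via λ: add q5.
No new states can be added; the closed set is {q0, q3, q4, q5, q6, q8, q9, q10}.

{q0, q3, q4, q5, q6, q8, q9, q10}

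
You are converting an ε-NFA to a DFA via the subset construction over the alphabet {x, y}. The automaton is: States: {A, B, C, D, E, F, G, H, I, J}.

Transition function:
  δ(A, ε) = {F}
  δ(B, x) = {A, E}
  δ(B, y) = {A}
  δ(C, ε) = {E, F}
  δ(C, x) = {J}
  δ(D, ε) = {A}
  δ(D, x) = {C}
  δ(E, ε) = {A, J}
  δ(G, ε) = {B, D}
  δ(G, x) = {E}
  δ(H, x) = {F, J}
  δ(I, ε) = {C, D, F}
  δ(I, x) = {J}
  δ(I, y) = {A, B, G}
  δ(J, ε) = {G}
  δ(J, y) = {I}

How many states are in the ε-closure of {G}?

Start with {G}.
From G via ε: add B, D.
From D via ε: add A.
From A via ε: add F.
ε-closure = {A, B, D, F, G}, which has 5 states.

5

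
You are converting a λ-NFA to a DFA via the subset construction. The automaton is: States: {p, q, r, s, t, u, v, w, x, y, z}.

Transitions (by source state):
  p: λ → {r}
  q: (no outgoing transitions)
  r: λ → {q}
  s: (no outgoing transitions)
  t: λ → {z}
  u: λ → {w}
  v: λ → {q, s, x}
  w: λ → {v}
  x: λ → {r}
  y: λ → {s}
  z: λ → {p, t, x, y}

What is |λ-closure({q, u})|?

Start with {q, u}.
From u via λ: add w.
From w via λ: add v.
From v via λ: add s, x.
From x via λ: add r.
λ-closure = {q, r, s, u, v, w, x}, which has 7 states.

7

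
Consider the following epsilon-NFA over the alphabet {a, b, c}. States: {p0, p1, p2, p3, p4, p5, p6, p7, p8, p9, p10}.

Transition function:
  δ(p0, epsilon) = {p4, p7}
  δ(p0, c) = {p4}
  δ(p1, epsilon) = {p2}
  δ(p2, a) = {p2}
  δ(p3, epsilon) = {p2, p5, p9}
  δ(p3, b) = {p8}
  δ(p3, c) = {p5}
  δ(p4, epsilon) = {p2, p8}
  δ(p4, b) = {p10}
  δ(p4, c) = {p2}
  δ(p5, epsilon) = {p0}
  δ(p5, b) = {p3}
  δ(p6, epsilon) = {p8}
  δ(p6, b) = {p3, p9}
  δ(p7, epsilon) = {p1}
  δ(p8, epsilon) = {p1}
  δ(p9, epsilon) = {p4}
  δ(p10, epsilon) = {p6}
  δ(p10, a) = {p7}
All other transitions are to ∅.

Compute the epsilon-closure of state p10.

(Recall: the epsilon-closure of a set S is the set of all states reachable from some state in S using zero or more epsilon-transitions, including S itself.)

Start with {p10}.
From p10 via epsilon: add p6.
From p6 via epsilon: add p8.
From p8 via epsilon: add p1.
From p1 via epsilon: add p2.
No new states can be added; the closed set is {p1, p2, p6, p8, p10}.

{p1, p2, p6, p8, p10}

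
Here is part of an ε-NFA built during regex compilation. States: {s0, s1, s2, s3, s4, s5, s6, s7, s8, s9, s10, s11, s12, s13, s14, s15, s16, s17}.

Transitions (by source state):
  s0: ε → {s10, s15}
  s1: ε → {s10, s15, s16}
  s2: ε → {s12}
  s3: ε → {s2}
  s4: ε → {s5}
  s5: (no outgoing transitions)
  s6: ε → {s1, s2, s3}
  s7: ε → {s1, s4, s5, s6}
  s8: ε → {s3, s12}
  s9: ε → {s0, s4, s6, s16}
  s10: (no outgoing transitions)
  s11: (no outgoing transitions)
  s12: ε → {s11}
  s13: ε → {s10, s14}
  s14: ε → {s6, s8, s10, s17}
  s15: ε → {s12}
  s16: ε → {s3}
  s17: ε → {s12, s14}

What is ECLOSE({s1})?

Start with {s1}.
From s1 via ε: add s10, s15, s16.
From s15 via ε: add s12.
From s16 via ε: add s3.
From s3 via ε: add s2.
From s12 via ε: add s11.
No new states can be added; the closed set is {s1, s2, s3, s10, s11, s12, s15, s16}.

{s1, s2, s3, s10, s11, s12, s15, s16}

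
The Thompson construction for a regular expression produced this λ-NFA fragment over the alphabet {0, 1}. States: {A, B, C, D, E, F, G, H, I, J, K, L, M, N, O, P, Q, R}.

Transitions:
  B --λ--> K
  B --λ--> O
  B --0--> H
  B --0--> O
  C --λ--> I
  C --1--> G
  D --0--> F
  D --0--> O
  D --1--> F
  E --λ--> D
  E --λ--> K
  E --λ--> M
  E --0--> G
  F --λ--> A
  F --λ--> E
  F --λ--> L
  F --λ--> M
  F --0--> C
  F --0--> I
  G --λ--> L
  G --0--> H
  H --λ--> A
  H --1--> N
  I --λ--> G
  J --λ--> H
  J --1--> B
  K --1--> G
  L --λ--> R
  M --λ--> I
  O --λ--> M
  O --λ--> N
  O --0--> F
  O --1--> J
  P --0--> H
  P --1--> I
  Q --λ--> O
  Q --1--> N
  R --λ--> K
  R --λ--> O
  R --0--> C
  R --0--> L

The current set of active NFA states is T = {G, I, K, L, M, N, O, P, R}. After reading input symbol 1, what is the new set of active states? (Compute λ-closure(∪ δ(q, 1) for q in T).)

K on 1 → {G}.
O on 1 → {J}.
P on 1 → {I}.
No 1-transition from G, I, L, M, N, R.
Union after reading 1: {G, I, J}.
Now take the λ-closure:
From G via λ: add L.
From J via λ: add H.
From H via λ: add A.
From L via λ: add R.
From R via λ: add K, O.
From O via λ: add M, N.
No new states can be added; the closed set is {A, G, H, I, J, K, L, M, N, O, R}.

{A, G, H, I, J, K, L, M, N, O, R}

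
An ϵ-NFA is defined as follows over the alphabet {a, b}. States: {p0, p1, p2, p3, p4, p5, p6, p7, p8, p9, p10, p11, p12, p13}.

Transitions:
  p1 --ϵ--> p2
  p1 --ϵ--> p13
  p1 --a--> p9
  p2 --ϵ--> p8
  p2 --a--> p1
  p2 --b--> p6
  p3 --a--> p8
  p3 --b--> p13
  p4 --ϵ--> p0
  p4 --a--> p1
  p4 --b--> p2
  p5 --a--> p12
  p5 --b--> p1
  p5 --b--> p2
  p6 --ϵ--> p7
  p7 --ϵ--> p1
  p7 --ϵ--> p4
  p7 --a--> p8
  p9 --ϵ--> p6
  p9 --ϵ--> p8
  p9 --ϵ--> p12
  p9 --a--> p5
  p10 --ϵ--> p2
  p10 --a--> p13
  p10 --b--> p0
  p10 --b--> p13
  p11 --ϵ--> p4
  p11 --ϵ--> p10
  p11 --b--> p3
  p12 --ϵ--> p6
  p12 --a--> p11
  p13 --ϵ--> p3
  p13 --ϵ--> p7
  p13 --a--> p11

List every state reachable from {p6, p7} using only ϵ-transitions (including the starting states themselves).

{p0, p1, p2, p3, p4, p6, p7, p8, p13}

Start with {p6, p7}.
From p7 via ϵ: add p1, p4.
From p1 via ϵ: add p2, p13.
From p4 via ϵ: add p0.
From p2 via ϵ: add p8.
From p13 via ϵ: add p3.
No new states can be added; the closed set is {p0, p1, p2, p3, p4, p6, p7, p8, p13}.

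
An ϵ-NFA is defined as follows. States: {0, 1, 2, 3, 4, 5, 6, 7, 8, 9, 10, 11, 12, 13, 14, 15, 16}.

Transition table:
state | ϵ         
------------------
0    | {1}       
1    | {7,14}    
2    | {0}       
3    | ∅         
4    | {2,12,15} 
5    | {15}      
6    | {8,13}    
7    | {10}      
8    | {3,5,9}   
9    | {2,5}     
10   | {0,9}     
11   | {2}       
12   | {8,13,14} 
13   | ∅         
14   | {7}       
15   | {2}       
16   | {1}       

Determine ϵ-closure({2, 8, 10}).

{0, 1, 2, 3, 5, 7, 8, 9, 10, 14, 15}

Start with {2, 8, 10}.
From 2 via ϵ: add 0.
From 8 via ϵ: add 3, 5, 9.
From 0 via ϵ: add 1.
From 5 via ϵ: add 15.
From 1 via ϵ: add 7, 14.
No new states can be added; the closed set is {0, 1, 2, 3, 5, 7, 8, 9, 10, 14, 15}.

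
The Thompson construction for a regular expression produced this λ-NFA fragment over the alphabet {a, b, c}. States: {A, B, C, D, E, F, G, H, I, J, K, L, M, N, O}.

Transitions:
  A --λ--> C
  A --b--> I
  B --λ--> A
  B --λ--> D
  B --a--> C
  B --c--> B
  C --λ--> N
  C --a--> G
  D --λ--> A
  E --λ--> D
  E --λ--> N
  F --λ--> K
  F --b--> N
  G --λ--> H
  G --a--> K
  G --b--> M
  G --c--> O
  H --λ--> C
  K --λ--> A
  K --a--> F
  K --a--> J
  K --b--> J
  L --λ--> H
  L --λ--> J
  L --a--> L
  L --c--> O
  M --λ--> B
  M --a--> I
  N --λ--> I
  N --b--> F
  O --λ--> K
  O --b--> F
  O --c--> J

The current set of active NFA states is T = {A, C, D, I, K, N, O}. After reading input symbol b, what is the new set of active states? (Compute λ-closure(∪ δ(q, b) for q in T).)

{A, C, F, I, J, K, N}

A on b → {I}.
K on b → {J}.
N on b → {F}.
O on b → {F}.
No b-transition from C, D, I.
Union after reading b: {F, I, J}.
Now take the λ-closure:
From F via λ: add K.
From K via λ: add A.
From A via λ: add C.
From C via λ: add N.
No new states can be added; the closed set is {A, C, F, I, J, K, N}.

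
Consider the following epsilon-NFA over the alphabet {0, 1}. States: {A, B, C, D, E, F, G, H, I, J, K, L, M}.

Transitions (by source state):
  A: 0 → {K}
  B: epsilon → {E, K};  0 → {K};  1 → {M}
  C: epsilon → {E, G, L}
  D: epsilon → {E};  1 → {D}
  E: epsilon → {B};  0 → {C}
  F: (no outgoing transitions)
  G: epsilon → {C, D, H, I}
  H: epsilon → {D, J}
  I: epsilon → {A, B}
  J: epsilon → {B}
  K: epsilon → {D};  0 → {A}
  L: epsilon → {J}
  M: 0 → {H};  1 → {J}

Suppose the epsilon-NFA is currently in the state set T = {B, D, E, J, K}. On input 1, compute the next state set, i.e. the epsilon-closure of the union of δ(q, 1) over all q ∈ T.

B on 1 → {M}.
D on 1 → {D}.
No 1-transition from E, J, K.
Union after reading 1: {D, M}.
Now take the epsilon-closure:
From D via epsilon: add E.
From E via epsilon: add B.
From B via epsilon: add K.
No new states can be added; the closed set is {B, D, E, K, M}.

{B, D, E, K, M}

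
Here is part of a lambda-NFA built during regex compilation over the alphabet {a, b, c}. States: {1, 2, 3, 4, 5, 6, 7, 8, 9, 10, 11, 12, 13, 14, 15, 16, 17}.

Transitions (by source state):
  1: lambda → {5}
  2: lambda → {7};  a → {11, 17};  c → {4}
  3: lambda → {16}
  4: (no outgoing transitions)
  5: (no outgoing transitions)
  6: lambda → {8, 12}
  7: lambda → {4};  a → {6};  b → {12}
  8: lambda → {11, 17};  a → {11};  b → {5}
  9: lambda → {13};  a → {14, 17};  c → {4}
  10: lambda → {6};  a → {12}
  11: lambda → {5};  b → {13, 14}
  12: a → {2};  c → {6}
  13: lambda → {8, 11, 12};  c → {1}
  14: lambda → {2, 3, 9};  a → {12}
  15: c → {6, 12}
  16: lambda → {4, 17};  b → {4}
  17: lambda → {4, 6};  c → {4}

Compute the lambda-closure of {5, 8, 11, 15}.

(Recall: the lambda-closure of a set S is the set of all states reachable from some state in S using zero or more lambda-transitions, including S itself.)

{4, 5, 6, 8, 11, 12, 15, 17}

Start with {5, 8, 11, 15}.
From 8 via lambda: add 17.
From 17 via lambda: add 4, 6.
From 6 via lambda: add 12.
No new states can be added; the closed set is {4, 5, 6, 8, 11, 12, 15, 17}.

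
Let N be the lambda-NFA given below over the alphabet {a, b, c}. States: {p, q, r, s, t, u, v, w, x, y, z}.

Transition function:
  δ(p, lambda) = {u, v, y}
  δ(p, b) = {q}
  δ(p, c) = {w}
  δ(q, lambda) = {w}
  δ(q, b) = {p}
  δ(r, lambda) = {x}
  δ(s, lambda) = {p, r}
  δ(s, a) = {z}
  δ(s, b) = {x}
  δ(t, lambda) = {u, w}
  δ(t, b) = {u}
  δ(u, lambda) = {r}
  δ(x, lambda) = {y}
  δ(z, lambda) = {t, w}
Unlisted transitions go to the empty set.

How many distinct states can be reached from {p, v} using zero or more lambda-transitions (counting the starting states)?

6

Start with {p, v}.
From p via lambda: add u, y.
From u via lambda: add r.
From r via lambda: add x.
lambda-closure = {p, r, u, v, x, y}, which has 6 states.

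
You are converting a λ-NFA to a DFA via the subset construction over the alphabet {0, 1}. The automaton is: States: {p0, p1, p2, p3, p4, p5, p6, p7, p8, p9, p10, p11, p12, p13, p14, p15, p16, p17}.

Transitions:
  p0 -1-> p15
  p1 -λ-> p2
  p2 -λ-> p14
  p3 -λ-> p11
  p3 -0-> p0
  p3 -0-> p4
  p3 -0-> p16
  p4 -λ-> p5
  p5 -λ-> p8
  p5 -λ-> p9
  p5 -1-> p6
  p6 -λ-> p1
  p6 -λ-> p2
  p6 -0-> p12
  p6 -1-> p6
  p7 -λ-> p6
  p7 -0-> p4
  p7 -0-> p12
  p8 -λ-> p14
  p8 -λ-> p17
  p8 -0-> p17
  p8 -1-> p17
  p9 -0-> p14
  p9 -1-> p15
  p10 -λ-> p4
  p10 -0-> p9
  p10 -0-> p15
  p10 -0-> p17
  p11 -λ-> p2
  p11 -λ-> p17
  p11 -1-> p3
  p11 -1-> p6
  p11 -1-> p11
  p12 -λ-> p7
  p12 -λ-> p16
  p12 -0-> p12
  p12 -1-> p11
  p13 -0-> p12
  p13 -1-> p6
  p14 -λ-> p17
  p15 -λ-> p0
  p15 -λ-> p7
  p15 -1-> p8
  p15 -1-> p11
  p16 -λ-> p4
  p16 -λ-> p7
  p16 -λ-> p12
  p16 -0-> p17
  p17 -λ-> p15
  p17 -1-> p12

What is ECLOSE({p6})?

{p0, p1, p2, p6, p7, p14, p15, p17}

Start with {p6}.
From p6 via λ: add p1, p2.
From p2 via λ: add p14.
From p14 via λ: add p17.
From p17 via λ: add p15.
From p15 via λ: add p0, p7.
No new states can be added; the closed set is {p0, p1, p2, p6, p7, p14, p15, p17}.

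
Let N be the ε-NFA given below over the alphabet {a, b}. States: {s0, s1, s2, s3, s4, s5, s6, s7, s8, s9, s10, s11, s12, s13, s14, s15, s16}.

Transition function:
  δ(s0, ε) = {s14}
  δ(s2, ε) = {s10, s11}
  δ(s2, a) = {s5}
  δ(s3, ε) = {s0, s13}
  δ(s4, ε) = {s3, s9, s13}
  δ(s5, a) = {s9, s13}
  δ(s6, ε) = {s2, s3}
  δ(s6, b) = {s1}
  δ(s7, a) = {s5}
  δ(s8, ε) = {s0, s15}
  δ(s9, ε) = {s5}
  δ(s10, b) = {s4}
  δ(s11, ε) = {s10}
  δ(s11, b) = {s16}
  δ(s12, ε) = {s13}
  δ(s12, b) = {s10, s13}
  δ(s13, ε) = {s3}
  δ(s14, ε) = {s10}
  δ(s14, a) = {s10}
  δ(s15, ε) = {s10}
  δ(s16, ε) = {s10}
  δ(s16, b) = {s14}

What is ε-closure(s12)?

Start with {s12}.
From s12 via ε: add s13.
From s13 via ε: add s3.
From s3 via ε: add s0.
From s0 via ε: add s14.
From s14 via ε: add s10.
No new states can be added; the closed set is {s0, s3, s10, s12, s13, s14}.

{s0, s3, s10, s12, s13, s14}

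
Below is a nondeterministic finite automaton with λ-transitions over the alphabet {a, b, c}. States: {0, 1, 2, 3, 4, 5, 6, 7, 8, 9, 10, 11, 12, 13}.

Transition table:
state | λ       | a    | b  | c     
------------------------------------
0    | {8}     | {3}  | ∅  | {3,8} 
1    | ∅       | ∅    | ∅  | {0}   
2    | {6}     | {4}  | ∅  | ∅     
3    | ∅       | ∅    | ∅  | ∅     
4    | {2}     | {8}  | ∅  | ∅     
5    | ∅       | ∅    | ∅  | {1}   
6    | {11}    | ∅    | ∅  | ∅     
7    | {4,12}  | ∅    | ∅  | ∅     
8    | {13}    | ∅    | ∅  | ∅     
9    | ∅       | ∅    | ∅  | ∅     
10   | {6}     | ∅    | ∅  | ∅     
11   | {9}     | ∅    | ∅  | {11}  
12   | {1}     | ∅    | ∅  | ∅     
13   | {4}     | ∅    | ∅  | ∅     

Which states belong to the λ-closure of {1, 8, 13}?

Start with {1, 8, 13}.
From 13 via λ: add 4.
From 4 via λ: add 2.
From 2 via λ: add 6.
From 6 via λ: add 11.
From 11 via λ: add 9.
No new states can be added; the closed set is {1, 2, 4, 6, 8, 9, 11, 13}.

{1, 2, 4, 6, 8, 9, 11, 13}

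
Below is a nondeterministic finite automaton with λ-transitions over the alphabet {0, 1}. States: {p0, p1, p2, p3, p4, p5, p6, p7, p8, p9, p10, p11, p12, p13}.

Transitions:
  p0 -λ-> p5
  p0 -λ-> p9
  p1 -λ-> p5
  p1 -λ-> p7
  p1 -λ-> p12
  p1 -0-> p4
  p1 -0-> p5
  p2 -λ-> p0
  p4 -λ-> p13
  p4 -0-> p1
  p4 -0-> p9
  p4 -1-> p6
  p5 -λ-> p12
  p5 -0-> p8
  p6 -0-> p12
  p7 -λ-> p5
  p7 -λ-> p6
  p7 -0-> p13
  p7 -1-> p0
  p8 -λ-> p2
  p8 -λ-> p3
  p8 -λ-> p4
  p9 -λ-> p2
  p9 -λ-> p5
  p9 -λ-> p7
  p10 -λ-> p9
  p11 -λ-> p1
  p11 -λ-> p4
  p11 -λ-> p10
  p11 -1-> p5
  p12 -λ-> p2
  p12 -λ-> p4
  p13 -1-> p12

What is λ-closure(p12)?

{p0, p2, p4, p5, p6, p7, p9, p12, p13}

Start with {p12}.
From p12 via λ: add p2, p4.
From p2 via λ: add p0.
From p4 via λ: add p13.
From p0 via λ: add p5, p9.
From p9 via λ: add p7.
From p7 via λ: add p6.
No new states can be added; the closed set is {p0, p2, p4, p5, p6, p7, p9, p12, p13}.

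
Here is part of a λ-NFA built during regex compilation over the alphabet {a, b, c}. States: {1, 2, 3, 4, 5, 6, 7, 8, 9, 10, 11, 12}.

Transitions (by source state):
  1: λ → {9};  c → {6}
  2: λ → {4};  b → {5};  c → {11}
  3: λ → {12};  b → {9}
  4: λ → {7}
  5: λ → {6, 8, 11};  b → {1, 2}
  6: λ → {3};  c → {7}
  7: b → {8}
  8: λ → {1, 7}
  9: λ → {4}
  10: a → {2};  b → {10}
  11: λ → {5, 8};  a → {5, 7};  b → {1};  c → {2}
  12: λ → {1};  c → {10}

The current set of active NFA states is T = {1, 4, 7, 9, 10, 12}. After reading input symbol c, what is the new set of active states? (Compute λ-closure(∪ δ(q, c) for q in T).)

{1, 3, 4, 6, 7, 9, 10, 12}

1 on c → {6}.
12 on c → {10}.
No c-transition from 4, 7, 9, 10.
Union after reading c: {6, 10}.
Now take the λ-closure:
From 6 via λ: add 3.
From 3 via λ: add 12.
From 12 via λ: add 1.
From 1 via λ: add 9.
From 9 via λ: add 4.
From 4 via λ: add 7.
No new states can be added; the closed set is {1, 3, 4, 6, 7, 9, 10, 12}.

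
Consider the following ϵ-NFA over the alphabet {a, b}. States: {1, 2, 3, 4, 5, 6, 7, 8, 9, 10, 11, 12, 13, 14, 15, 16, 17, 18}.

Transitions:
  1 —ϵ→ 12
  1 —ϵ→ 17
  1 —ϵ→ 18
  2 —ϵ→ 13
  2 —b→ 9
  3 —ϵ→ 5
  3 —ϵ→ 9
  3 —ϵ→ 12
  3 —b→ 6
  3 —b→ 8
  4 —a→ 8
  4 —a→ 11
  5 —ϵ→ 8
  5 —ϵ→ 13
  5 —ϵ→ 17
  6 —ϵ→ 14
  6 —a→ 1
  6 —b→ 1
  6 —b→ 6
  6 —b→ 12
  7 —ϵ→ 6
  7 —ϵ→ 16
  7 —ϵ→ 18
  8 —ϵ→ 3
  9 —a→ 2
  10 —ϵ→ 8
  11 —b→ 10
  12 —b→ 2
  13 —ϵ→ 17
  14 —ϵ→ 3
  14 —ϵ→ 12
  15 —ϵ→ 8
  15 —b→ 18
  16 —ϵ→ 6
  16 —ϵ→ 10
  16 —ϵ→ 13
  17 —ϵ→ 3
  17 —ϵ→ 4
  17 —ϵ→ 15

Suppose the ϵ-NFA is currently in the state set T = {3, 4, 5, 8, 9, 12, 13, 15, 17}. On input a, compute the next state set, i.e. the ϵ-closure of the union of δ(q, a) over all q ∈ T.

4 on a → {8, 11}.
9 on a → {2}.
No a-transition from 3, 5, 8, 12, 13, 15, 17.
Union after reading a: {2, 8, 11}.
Now take the ϵ-closure:
From 2 via ϵ: add 13.
From 8 via ϵ: add 3.
From 3 via ϵ: add 5, 9, 12.
From 13 via ϵ: add 17.
From 17 via ϵ: add 4, 15.
No new states can be added; the closed set is {2, 3, 4, 5, 8, 9, 11, 12, 13, 15, 17}.

{2, 3, 4, 5, 8, 9, 11, 12, 13, 15, 17}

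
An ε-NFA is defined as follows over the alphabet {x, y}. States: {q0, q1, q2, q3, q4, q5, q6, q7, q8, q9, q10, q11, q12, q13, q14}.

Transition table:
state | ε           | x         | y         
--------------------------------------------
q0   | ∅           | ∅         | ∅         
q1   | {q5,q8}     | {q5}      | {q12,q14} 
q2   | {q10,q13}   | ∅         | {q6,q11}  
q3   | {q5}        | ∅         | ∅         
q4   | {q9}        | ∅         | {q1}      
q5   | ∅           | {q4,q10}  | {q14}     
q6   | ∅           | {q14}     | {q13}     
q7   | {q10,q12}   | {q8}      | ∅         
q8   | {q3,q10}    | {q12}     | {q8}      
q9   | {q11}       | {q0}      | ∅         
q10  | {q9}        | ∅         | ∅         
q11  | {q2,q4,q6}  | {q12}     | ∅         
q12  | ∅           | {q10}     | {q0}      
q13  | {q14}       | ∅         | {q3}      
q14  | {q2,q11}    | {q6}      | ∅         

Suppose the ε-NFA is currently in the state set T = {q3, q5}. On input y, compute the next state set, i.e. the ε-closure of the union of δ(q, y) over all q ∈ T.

q5 on y → {q14}.
No y-transition from q3.
Union after reading y: {q14}.
Now take the ε-closure:
From q14 via ε: add q2, q11.
From q2 via ε: add q10, q13.
From q11 via ε: add q4, q6.
From q4 via ε: add q9.
No new states can be added; the closed set is {q2, q4, q6, q9, q10, q11, q13, q14}.

{q2, q4, q6, q9, q10, q11, q13, q14}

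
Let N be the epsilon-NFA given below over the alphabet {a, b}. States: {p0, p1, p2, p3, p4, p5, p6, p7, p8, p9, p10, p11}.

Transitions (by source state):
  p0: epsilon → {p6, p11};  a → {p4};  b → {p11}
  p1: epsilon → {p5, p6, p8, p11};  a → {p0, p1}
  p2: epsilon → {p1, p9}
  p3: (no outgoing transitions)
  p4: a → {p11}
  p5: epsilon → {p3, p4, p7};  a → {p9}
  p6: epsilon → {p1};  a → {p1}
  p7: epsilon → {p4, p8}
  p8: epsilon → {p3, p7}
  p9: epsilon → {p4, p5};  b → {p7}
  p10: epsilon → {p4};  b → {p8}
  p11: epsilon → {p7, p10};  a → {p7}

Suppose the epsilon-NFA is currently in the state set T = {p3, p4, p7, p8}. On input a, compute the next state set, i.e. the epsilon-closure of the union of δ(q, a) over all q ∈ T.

{p3, p4, p7, p8, p10, p11}

p4 on a → {p11}.
No a-transition from p3, p7, p8.
Union after reading a: {p11}.
Now take the epsilon-closure:
From p11 via epsilon: add p7, p10.
From p7 via epsilon: add p4, p8.
From p8 via epsilon: add p3.
No new states can be added; the closed set is {p3, p4, p7, p8, p10, p11}.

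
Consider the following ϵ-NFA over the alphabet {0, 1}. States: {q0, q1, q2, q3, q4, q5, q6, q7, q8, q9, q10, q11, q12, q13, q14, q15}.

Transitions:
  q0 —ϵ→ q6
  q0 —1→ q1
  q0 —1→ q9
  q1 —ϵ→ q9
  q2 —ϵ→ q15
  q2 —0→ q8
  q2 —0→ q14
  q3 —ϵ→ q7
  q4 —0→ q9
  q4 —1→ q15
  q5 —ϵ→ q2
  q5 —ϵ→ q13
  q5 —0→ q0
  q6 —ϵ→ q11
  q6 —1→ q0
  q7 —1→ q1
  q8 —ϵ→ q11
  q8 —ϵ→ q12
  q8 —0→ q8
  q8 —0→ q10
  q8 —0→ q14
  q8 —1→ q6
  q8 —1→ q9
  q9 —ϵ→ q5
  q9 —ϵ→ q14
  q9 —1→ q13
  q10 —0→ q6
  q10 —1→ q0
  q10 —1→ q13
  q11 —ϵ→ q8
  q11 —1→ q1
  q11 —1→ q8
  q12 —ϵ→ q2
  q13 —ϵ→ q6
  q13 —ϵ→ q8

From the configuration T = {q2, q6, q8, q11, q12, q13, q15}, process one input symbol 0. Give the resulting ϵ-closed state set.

q2 on 0 → {q8, q14}.
q8 on 0 → {q8, q10, q14}.
No 0-transition from q6, q11, q12, q13, q15.
Union after reading 0: {q8, q10, q14}.
Now take the ϵ-closure:
From q8 via ϵ: add q11, q12.
From q12 via ϵ: add q2.
From q2 via ϵ: add q15.
No new states can be added; the closed set is {q2, q8, q10, q11, q12, q14, q15}.

{q2, q8, q10, q11, q12, q14, q15}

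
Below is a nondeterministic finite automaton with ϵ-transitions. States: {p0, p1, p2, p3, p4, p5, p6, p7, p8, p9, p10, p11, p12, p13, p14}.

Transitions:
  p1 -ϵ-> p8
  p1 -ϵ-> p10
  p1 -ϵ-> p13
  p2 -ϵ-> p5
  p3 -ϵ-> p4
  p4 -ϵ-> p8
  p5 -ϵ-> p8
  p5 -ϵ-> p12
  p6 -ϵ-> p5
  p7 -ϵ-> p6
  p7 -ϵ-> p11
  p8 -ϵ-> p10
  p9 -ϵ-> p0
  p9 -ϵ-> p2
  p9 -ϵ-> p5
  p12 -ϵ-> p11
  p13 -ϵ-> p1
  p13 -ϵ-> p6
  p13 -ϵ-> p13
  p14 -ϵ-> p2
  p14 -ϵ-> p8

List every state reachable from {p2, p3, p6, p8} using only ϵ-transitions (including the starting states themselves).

{p2, p3, p4, p5, p6, p8, p10, p11, p12}

Start with {p2, p3, p6, p8}.
From p2 via ϵ: add p5.
From p3 via ϵ: add p4.
From p8 via ϵ: add p10.
From p5 via ϵ: add p12.
From p12 via ϵ: add p11.
No new states can be added; the closed set is {p2, p3, p4, p5, p6, p8, p10, p11, p12}.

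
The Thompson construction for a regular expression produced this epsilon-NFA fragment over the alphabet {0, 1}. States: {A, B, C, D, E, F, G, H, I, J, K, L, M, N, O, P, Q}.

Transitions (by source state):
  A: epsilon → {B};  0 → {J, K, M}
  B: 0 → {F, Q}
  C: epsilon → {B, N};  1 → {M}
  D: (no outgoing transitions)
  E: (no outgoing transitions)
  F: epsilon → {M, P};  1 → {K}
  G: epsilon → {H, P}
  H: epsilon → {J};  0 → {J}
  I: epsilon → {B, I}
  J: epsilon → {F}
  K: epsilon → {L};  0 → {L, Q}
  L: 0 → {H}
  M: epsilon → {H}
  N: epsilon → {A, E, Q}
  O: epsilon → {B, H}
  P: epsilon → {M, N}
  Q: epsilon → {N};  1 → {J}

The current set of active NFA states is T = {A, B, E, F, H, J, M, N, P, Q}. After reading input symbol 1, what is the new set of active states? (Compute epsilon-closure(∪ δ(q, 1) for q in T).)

{A, B, E, F, H, J, K, L, M, N, P, Q}

F on 1 → {K}.
Q on 1 → {J}.
No 1-transition from A, B, E, H, J, M, N, P.
Union after reading 1: {J, K}.
Now take the epsilon-closure:
From J via epsilon: add F.
From K via epsilon: add L.
From F via epsilon: add M, P.
From M via epsilon: add H.
From P via epsilon: add N.
From N via epsilon: add A, E, Q.
From A via epsilon: add B.
No new states can be added; the closed set is {A, B, E, F, H, J, K, L, M, N, P, Q}.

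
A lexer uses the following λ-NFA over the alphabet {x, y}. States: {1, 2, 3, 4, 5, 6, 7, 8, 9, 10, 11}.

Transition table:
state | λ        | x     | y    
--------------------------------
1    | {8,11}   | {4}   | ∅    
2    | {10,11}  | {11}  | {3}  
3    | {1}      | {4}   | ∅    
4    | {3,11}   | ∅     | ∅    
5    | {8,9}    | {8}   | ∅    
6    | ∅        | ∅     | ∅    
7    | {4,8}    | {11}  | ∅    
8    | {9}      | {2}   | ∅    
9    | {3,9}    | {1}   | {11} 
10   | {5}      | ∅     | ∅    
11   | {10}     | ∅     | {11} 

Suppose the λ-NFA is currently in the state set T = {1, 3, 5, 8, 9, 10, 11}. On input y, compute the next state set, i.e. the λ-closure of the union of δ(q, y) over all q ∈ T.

{1, 3, 5, 8, 9, 10, 11}

9 on y → {11}.
11 on y → {11}.
No y-transition from 1, 3, 5, 8, 10.
Union after reading y: {11}.
Now take the λ-closure:
From 11 via λ: add 10.
From 10 via λ: add 5.
From 5 via λ: add 8, 9.
From 9 via λ: add 3.
From 3 via λ: add 1.
No new states can be added; the closed set is {1, 3, 5, 8, 9, 10, 11}.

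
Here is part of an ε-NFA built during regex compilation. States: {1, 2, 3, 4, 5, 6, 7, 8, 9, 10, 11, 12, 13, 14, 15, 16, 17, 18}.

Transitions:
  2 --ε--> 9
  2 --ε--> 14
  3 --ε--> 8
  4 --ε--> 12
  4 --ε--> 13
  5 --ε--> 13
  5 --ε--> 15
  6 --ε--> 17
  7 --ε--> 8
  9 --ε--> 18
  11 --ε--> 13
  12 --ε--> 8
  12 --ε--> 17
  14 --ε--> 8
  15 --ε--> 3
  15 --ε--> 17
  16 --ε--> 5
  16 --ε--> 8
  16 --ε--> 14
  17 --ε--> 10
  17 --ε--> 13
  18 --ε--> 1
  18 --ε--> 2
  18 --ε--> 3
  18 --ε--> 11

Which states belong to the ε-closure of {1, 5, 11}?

{1, 3, 5, 8, 10, 11, 13, 15, 17}

Start with {1, 5, 11}.
From 5 via ε: add 13, 15.
From 15 via ε: add 3, 17.
From 3 via ε: add 8.
From 17 via ε: add 10.
No new states can be added; the closed set is {1, 3, 5, 8, 10, 11, 13, 15, 17}.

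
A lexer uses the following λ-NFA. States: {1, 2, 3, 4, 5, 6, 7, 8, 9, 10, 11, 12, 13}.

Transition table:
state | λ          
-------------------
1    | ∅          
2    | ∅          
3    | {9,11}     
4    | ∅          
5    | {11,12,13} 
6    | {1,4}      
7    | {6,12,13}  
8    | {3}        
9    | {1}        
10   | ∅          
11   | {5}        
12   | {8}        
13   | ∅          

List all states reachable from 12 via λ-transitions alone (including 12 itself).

Start with {12}.
From 12 via λ: add 8.
From 8 via λ: add 3.
From 3 via λ: add 9, 11.
From 9 via λ: add 1.
From 11 via λ: add 5.
From 5 via λ: add 13.
No new states can be added; the closed set is {1, 3, 5, 8, 9, 11, 12, 13}.

{1, 3, 5, 8, 9, 11, 12, 13}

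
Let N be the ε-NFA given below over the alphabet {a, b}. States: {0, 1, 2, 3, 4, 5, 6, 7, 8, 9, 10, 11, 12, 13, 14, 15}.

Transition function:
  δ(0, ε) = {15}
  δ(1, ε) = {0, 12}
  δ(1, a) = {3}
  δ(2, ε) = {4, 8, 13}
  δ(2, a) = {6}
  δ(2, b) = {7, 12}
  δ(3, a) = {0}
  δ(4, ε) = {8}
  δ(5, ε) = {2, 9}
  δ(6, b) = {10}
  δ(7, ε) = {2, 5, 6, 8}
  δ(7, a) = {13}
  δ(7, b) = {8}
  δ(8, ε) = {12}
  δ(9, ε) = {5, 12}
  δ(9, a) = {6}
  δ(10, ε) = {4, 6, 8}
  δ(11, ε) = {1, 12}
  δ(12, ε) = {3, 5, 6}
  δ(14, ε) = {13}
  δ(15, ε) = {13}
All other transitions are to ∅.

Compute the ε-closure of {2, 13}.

{2, 3, 4, 5, 6, 8, 9, 12, 13}

Start with {2, 13}.
From 2 via ε: add 4, 8.
From 8 via ε: add 12.
From 12 via ε: add 3, 5, 6.
From 5 via ε: add 9.
No new states can be added; the closed set is {2, 3, 4, 5, 6, 8, 9, 12, 13}.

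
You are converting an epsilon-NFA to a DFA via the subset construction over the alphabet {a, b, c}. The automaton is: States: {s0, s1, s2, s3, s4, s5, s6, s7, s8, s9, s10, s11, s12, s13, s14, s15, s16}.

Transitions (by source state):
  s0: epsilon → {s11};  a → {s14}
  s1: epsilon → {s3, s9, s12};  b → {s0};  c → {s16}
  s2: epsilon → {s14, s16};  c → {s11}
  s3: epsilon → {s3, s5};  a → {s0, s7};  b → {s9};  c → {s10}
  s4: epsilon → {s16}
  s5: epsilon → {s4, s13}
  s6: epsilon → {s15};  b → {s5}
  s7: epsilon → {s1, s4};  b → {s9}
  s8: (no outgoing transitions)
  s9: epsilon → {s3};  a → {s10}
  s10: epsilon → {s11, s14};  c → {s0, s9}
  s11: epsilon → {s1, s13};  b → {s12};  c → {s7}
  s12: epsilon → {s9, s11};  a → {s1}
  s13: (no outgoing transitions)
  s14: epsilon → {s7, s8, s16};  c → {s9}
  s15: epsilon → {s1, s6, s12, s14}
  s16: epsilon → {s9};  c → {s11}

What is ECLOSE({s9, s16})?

{s3, s4, s5, s9, s13, s16}

Start with {s9, s16}.
From s9 via epsilon: add s3.
From s3 via epsilon: add s5.
From s5 via epsilon: add s4, s13.
No new states can be added; the closed set is {s3, s4, s5, s9, s13, s16}.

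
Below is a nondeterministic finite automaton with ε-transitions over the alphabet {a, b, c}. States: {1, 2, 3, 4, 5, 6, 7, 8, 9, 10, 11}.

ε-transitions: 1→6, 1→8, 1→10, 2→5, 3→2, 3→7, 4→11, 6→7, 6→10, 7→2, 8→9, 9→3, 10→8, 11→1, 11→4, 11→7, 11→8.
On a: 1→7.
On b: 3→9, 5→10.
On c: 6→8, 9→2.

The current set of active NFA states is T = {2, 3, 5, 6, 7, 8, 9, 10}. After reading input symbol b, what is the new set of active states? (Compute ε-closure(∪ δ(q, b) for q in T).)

3 on b → {9}.
5 on b → {10}.
No b-transition from 2, 6, 7, 8, 9, 10.
Union after reading b: {9, 10}.
Now take the ε-closure:
From 9 via ε: add 3.
From 10 via ε: add 8.
From 3 via ε: add 2, 7.
From 2 via ε: add 5.
No new states can be added; the closed set is {2, 3, 5, 7, 8, 9, 10}.

{2, 3, 5, 7, 8, 9, 10}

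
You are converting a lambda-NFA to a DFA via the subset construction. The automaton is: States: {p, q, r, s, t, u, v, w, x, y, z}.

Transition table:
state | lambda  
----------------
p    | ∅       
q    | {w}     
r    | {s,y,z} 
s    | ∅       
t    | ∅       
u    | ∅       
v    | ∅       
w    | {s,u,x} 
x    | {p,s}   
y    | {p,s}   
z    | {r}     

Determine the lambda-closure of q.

{p, q, s, u, w, x}

Start with {q}.
From q via lambda: add w.
From w via lambda: add s, u, x.
From x via lambda: add p.
No new states can be added; the closed set is {p, q, s, u, w, x}.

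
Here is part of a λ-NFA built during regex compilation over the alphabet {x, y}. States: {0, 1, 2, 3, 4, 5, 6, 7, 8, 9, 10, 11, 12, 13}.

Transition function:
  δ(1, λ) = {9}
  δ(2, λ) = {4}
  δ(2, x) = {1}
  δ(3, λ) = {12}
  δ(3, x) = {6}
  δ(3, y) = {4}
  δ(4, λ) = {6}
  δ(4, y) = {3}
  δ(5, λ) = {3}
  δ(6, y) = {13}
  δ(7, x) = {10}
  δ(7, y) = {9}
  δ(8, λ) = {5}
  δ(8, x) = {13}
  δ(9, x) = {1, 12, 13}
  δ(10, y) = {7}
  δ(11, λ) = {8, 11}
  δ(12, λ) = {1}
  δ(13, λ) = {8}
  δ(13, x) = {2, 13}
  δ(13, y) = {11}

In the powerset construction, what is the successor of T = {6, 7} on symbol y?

6 on y → {13}.
7 on y → {9}.
Union after reading y: {9, 13}.
Now take the λ-closure:
From 13 via λ: add 8.
From 8 via λ: add 5.
From 5 via λ: add 3.
From 3 via λ: add 12.
From 12 via λ: add 1.
No new states can be added; the closed set is {1, 3, 5, 8, 9, 12, 13}.

{1, 3, 5, 8, 9, 12, 13}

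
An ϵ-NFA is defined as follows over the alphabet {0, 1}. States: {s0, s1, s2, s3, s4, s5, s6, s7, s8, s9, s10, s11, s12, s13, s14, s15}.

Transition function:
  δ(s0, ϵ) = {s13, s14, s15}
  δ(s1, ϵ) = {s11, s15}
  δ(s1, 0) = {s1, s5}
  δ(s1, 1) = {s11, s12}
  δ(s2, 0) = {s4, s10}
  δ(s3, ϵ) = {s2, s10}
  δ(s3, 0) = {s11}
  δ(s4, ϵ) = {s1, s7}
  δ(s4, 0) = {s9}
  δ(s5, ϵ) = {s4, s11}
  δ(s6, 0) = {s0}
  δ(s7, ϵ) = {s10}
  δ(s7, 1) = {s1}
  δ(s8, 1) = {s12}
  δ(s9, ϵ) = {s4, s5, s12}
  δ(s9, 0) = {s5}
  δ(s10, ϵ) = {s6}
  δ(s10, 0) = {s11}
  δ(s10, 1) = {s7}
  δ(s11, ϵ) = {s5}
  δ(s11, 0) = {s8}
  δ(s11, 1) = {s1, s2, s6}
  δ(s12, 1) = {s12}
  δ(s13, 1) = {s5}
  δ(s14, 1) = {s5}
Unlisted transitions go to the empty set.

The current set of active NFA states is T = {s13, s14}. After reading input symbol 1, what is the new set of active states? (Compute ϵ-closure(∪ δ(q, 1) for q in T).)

{s1, s4, s5, s6, s7, s10, s11, s15}

s13 on 1 → {s5}.
s14 on 1 → {s5}.
Union after reading 1: {s5}.
Now take the ϵ-closure:
From s5 via ϵ: add s4, s11.
From s4 via ϵ: add s1, s7.
From s1 via ϵ: add s15.
From s7 via ϵ: add s10.
From s10 via ϵ: add s6.
No new states can be added; the closed set is {s1, s4, s5, s6, s7, s10, s11, s15}.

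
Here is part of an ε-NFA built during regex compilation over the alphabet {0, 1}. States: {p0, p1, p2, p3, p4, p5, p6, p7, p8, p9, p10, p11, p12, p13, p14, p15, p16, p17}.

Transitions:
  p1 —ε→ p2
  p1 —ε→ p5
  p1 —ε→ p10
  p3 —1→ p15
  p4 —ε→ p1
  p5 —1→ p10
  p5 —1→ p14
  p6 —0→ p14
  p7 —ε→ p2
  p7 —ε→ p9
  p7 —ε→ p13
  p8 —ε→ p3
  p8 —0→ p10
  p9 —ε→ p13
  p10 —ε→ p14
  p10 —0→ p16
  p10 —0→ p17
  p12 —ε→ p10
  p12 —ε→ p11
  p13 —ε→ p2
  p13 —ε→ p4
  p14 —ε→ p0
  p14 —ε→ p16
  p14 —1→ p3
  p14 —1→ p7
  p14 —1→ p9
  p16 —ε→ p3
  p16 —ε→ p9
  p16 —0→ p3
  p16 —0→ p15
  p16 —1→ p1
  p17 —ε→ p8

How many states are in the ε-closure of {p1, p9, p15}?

12

Start with {p1, p9, p15}.
From p1 via ε: add p2, p5, p10.
From p9 via ε: add p13.
From p10 via ε: add p14.
From p13 via ε: add p4.
From p14 via ε: add p0, p16.
From p16 via ε: add p3.
ε-closure = {p0, p1, p2, p3, p4, p5, p9, p10, p13, p14, p15, p16}, which has 12 states.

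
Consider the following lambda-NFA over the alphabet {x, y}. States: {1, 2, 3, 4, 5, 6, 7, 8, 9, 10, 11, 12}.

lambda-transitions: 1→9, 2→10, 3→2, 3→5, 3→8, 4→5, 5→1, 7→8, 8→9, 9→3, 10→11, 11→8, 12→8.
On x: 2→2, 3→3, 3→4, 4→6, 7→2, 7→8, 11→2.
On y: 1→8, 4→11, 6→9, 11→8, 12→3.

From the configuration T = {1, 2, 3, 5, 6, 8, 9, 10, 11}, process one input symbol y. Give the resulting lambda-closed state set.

{1, 2, 3, 5, 8, 9, 10, 11}

1 on y → {8}.
6 on y → {9}.
11 on y → {8}.
No y-transition from 2, 3, 5, 8, 9, 10.
Union after reading y: {8, 9}.
Now take the lambda-closure:
From 9 via lambda: add 3.
From 3 via lambda: add 2, 5.
From 2 via lambda: add 10.
From 5 via lambda: add 1.
From 10 via lambda: add 11.
No new states can be added; the closed set is {1, 2, 3, 5, 8, 9, 10, 11}.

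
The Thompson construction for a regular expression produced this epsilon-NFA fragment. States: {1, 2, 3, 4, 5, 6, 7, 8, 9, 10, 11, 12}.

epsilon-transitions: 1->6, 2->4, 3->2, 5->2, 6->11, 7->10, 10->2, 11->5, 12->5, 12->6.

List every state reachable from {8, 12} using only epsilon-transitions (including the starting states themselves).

{2, 4, 5, 6, 8, 11, 12}

Start with {8, 12}.
From 12 via epsilon: add 5, 6.
From 5 via epsilon: add 2.
From 6 via epsilon: add 11.
From 2 via epsilon: add 4.
No new states can be added; the closed set is {2, 4, 5, 6, 8, 11, 12}.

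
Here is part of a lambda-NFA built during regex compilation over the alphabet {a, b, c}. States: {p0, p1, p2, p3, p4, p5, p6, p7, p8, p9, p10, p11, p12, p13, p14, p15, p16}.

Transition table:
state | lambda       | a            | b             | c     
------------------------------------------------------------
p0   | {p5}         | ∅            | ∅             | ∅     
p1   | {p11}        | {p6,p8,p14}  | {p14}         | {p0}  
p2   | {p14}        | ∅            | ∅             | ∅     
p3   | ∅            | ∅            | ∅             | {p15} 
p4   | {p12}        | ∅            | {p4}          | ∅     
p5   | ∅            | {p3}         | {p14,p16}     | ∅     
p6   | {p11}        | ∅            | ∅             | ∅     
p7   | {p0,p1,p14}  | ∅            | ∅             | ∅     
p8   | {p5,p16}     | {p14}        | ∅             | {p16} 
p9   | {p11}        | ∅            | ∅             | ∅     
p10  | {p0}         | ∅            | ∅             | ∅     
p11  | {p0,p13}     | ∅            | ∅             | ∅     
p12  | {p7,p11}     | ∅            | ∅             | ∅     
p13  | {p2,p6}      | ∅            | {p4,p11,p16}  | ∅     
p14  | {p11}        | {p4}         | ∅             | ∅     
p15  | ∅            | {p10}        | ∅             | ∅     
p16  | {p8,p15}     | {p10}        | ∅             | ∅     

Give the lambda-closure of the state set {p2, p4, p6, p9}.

Start with {p2, p4, p6, p9}.
From p2 via lambda: add p14.
From p4 via lambda: add p12.
From p6 via lambda: add p11.
From p11 via lambda: add p0, p13.
From p12 via lambda: add p7.
From p0 via lambda: add p5.
From p7 via lambda: add p1.
No new states can be added; the closed set is {p0, p1, p2, p4, p5, p6, p7, p9, p11, p12, p13, p14}.

{p0, p1, p2, p4, p5, p6, p7, p9, p11, p12, p13, p14}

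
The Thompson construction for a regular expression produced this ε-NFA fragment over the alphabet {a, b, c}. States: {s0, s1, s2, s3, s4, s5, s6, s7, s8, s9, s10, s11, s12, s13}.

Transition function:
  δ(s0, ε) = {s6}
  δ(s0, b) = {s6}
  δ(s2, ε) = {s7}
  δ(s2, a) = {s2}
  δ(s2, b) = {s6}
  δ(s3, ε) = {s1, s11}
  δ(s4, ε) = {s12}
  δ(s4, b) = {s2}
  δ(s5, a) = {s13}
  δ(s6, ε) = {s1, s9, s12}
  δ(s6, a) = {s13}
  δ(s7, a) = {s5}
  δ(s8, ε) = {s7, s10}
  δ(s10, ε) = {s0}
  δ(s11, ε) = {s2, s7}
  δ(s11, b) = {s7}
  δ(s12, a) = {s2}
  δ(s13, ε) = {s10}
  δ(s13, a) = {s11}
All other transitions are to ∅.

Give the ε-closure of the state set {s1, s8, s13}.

Start with {s1, s8, s13}.
From s8 via ε: add s7, s10.
From s10 via ε: add s0.
From s0 via ε: add s6.
From s6 via ε: add s9, s12.
No new states can be added; the closed set is {s0, s1, s6, s7, s8, s9, s10, s12, s13}.

{s0, s1, s6, s7, s8, s9, s10, s12, s13}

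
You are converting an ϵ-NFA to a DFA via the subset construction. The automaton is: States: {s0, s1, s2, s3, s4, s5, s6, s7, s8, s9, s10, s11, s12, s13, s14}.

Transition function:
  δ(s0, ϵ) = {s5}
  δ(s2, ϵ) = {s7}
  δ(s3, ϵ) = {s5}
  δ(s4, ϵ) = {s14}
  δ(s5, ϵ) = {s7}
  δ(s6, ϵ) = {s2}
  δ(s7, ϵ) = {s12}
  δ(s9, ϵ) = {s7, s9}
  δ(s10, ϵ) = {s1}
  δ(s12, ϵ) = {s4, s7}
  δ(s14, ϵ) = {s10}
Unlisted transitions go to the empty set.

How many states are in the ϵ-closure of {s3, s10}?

8

Start with {s3, s10}.
From s3 via ϵ: add s5.
From s10 via ϵ: add s1.
From s5 via ϵ: add s7.
From s7 via ϵ: add s12.
From s12 via ϵ: add s4.
From s4 via ϵ: add s14.
ϵ-closure = {s1, s3, s4, s5, s7, s10, s12, s14}, which has 8 states.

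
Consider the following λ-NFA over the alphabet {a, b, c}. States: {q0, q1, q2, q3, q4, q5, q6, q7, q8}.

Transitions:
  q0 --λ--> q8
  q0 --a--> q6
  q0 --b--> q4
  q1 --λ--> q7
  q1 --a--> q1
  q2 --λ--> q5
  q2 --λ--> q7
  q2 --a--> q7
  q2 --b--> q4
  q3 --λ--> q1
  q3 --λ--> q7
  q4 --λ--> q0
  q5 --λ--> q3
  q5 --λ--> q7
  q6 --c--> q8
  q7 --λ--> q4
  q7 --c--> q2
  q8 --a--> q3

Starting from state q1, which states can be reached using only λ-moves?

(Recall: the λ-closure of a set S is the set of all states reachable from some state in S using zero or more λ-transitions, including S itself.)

Start with {q1}.
From q1 via λ: add q7.
From q7 via λ: add q4.
From q4 via λ: add q0.
From q0 via λ: add q8.
No new states can be added; the closed set is {q0, q1, q4, q7, q8}.

{q0, q1, q4, q7, q8}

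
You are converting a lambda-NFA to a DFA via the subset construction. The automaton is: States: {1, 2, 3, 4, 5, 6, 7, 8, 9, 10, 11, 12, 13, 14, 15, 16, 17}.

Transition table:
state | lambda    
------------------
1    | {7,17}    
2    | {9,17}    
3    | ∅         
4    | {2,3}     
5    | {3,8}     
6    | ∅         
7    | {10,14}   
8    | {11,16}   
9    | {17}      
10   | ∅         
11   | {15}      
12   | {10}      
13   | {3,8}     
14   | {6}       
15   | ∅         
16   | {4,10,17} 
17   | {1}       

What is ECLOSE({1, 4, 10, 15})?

Start with {1, 4, 10, 15}.
From 1 via lambda: add 7, 17.
From 4 via lambda: add 2, 3.
From 2 via lambda: add 9.
From 7 via lambda: add 14.
From 14 via lambda: add 6.
No new states can be added; the closed set is {1, 2, 3, 4, 6, 7, 9, 10, 14, 15, 17}.

{1, 2, 3, 4, 6, 7, 9, 10, 14, 15, 17}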